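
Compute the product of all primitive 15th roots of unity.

The primitive 15th roots of unity are ω_15^k for k coprime to 15: k ∈ {1, 2, 4, 7, 8, 11, 13, 14}
Their product equals the constant term of the cyclotomic polynomial Φ_15(x) up to sign.
For n ≥ 3, the product of all primitive nth roots of unity is 1. (For n=1 it is 1; for n=2 it is -1.)

1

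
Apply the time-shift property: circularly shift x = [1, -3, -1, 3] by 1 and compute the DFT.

Time shift by 1: X_shifted[k] = ω_4^(1k) · X[k]
Shifted x = [3, 1, -3, -1]

DFT(x[n-1]) = [0, 6-2i, 0, 6+2i]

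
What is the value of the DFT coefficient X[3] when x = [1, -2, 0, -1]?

X[3] = Σ(n=0 to 3) x[n] · ω_4^(3n) where ω_4 = e^(-2πi/4)
= (1)·ω_4^0 + (-2)·ω_4^3 + (0)·ω_4^6 + (-1)·ω_4^9

X[3] = 1-1i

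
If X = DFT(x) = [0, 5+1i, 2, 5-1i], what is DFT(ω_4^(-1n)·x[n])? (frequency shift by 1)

Modulation property: DFT(ω_4^(-1n)·x[n]) = X[(k-1) mod 4], so circularly shift X by 1 positions.

X[k-1] = [5-1i, 0, 5+1i, 2]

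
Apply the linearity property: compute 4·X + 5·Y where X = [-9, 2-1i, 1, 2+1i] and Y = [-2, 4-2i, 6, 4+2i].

By linearity: DFT(4x + 5y) = 4·DFT(x) + 5·DFT(y)
= 4·[-9, 2-1i, 1, 2+1i] + 5·[-2, 4-2i, 6, 4+2i]

Computing element-wise:
Z[0] = 4·(-9) + 5·(-2) = -46
Z[1] = 4·(2-1i) + 5·(4-2i) = 28-14i
Z[2] = 4·(1) + 5·(6) = 34
Z[3] = 4·(2+1i) + 5·(4+2i) = 28+14i

DFT(4x + 5y) = 4·X + 5·Y = [-46, 28-14i, 34, 28+14i]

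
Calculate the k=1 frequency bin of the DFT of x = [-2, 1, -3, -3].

X[1] = Σ(n=0 to 3) x[n] · ω_4^(1n) where ω_4 = e^(-2πi/4)
= (-2)·ω_4^0 + (1)·ω_4^1 + (-3)·ω_4^2 + (-3)·ω_4^3

X[1] = 1-4i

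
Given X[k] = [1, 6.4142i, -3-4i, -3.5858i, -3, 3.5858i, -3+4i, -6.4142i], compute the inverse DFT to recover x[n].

x[n] = (1/8) Σ(k=0 to 7) X[k] · e^(2πikn/8)

Computing each x[n]:
x[0] = -1
x[1] = 1
x[2] = -2
x[3] = -1
x[4] = -1
x[5] = 2
x[6] = 3
x[7] = 0

x = [-1, 1, -2, -1, -1, 2, 3, 0]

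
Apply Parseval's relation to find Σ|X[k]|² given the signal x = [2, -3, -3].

Parseval: Σ|x[n]|² = (1/N)Σ|X[k]|², so Σ|X[k]|² = N·Σ|x[n]|² = 3·22.0000

Σ|X[k]|² = N·Σ|x[n]|² = 3·22.0000 = 66.0000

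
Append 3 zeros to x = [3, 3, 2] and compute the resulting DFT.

Original 3-point DFT: [8, 0.5000-0.8660i, 0.5000+0.8660i]
Zero-padded 6-point DFT provides frequency interpolation.

DFT_6([x, 0, ...]) = [8, 3.5000-4.3301i, 0.5000-0.8660i, 2, 0.5000+0.8660i, 3.5000+4.3301i]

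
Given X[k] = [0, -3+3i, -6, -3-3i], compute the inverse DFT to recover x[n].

x[n] = (1/4) Σ(k=0 to 3) X[k] · e^(2πikn/4)

Computing each x[n]:
x[0] = -3
x[1] = 0
x[2] = 0
x[3] = 3

x = [-3, 0, 0, 3]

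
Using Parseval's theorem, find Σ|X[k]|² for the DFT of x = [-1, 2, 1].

Parseval: Σ|x[n]|² = (1/N)Σ|X[k]|², so Σ|X[k]|² = N·Σ|x[n]|² = 3·6.0000

Σ|X[k]|² = N·Σ|x[n]|² = 3·6.0000 = 18.0000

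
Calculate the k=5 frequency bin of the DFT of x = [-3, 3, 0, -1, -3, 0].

X[5] = Σ(n=0 to 5) x[n] · ω_6^(5n) where ω_6 = e^(-2πi/6)
= (-3)·ω_6^0 + (3)·ω_6^5 + (0)·ω_6^10 + (-1)·ω_6^15 + (-3)·ω_6^20 + (0)·ω_6^25

X[5] = 1.0000+5.1962i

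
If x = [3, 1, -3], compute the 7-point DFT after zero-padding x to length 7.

Original 3-point DFT: [1, 4.0000-3.4641i, 4.0000+3.4641i]
Zero-padded 7-point DFT provides frequency interpolation.

DFT_7([x, 0, ...]) = [1, 4.2911+2.1430i, 5.4804-2.2766i, 0.2286-2.7794i, 0.2286+2.7794i, 5.4804+2.2766i, 4.2911-2.1430i]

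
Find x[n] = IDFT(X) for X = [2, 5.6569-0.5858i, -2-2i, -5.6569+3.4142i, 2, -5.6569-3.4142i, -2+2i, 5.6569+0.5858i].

x[n] = (1/8) Σ(k=0 to 7) X[k] · e^(2πikn/8)

Computing each x[n]:
x[0] = 0
x[1] = 2
x[2] = 2
x[3] = -3
x[4] = 0
x[5] = -1
x[6] = 0
x[7] = 2

x = [0, 2, 2, -3, 0, -1, 0, 2]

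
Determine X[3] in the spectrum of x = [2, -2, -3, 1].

X[3] = Σ(n=0 to 3) x[n] · ω_4^(3n) where ω_4 = e^(-2πi/4)
= (2)·ω_4^0 + (-2)·ω_4^3 + (-3)·ω_4^6 + (1)·ω_4^9

X[3] = 5-3i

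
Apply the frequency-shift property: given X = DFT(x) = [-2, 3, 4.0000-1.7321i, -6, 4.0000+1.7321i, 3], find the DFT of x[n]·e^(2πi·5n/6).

Modulation property: DFT(ω_6^(-5n)·x[n]) = X[(k-5) mod 6], so circularly shift X by 5 positions.

X[k-5] = [3, 4.0000-1.7321i, -6, 4.0000+1.7321i, 3, -2]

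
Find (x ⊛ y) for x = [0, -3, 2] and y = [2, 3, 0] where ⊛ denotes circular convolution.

(x ⊛ y)[n] = Σ(m=0 to 2) x[m] · y[(n-m) mod 3]

Computing each output sample:
(x ⊛ y)[0] = 6
(x ⊛ y)[1] = -6
(x ⊛ y)[2] = -5

x ⊛ y = [6, -6, -5]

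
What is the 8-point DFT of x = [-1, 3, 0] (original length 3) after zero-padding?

Original 3-point DFT: [2, -2.5000-2.5981i, -2.5000+2.5981i]
Zero-padded 8-point DFT provides frequency interpolation.

DFT_8([x, 0, ...]) = [2, 1.1213-2.1213i, -1-3i, -3.1213-2.1213i, -4, -3.1213+2.1213i, -1+3i, 1.1213+2.1213i]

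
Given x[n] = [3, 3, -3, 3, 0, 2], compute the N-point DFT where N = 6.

X[k] = Σ(n=0 to 5) x[n] · ω_6^(nk)
where ω_6 = e^(-2πi/6)

Computing each X[k]:
X[0] = 8
X[1] = 4.0000+1.7321i
X[2] = 5.0000-3.4641i
X[3] = -8
X[4] = 5.0000+3.4641i
X[5] = 4.0000-1.7321i

X = [8, 4.0000+1.7321i, 5.0000-3.4641i, -8, 5.0000+3.4641i, 4.0000-1.7321i]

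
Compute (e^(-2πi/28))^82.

Since ω_28^28 = 1, powers reduce modulo 28.
82 mod 28 = 26
So ω_28^82 = ω_28^26 = e^(-2πi·26/28)

ω_28^82 = ω_28^26 = 0.9010+0.4339i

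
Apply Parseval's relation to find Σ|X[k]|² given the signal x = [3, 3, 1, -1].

Parseval: Σ|x[n]|² = (1/N)Σ|X[k]|², so Σ|X[k]|² = N·Σ|x[n]|² = 4·20.0000

Σ|X[k]|² = N·Σ|x[n]|² = 4·20.0000 = 80.0000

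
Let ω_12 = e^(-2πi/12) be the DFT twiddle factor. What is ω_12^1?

ω_12^1 = e^(-2πi·1/12)
= cos(-2π·1/12) + i·sin(-2π·1/12)
= cos(-2π/12) + i·sin(-2π/12)

ω_12^1 = cos(-2π/12) + i·sin(-2π/12) = 0.8660-0.5000i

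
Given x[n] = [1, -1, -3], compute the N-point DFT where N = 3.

X[k] = Σ(n=0 to 2) x[n] · ω_3^(nk)
where ω_3 = e^(-2πi/3)

Computing each X[k]:
X[0] = -3
X[1] = 3.0000-1.7321i
X[2] = 3.0000+1.7321i

X = [-3, 3.0000-1.7321i, 3.0000+1.7321i]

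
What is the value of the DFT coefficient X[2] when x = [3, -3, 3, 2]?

X[2] = Σ(n=0 to 3) x[n] · ω_4^(2n) where ω_4 = e^(-2πi/4)
= (3)·ω_4^0 + (-3)·ω_4^2 + (3)·ω_4^4 + (2)·ω_4^6

X[2] = 7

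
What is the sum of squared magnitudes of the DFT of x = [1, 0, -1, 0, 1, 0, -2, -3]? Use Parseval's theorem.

Parseval: Σ|x[n]|² = (1/N)Σ|X[k]|², so Σ|X[k]|² = N·Σ|x[n]|² = 8·16.0000

Σ|X[k]|² = N·Σ|x[n]|² = 8·16.0000 = 128.0000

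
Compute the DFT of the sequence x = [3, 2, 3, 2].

X[k] = Σ(n=0 to 3) x[n] · ω_4^(nk)
where ω_4 = e^(-2πi/4)

Computing each X[k]:
X[0] = 10
X[1] = 0
X[2] = 2
X[3] = 0

X = [10, 0, 2, 0]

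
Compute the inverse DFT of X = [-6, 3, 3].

x[n] = (1/3) Σ(k=0 to 2) X[k] · e^(2πikn/3)

Computing each x[n]:
x[0] = 0
x[1] = -3
x[2] = -3

x = [0, -3, -3]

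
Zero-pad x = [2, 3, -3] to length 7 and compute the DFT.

Original 3-point DFT: [2, 2.0000-5.1962i, 2.0000+5.1962i]
Zero-padded 7-point DFT provides frequency interpolation.

DFT_7([x, 0, ...]) = [2, 4.5380+0.5793i, 4.0353-4.2264i, -2.5734-3.6471i, -2.5734+3.6471i, 4.0353+4.2264i, 4.5380-0.5793i]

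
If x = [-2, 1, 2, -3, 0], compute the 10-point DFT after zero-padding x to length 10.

Original 5-point DFT: [-2, -0.8820-3.8900i, -3.1180+4.1675i, -3.1180-4.1675i, -0.8820+3.8900i]
Zero-padded 10-point DFT provides frequency interpolation.

DFT_10([x, 0, ...]) = [-2, 0.3541+0.3633i, -0.8820-3.8900i, -6.3541-1.5388i, -3.1180+4.1675i, 2, -3.1180-4.1675i, -6.3541+1.5388i, -0.8820+3.8900i, 0.3541-0.3633i]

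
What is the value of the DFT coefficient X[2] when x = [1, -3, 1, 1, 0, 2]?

X[2] = Σ(n=0 to 5) x[n] · ω_6^(2n) where ω_6 = e^(-2πi/6)
= (1)·ω_6^0 + (-3)·ω_6^2 + (1)·ω_6^4 + (1)·ω_6^6 + (0)·ω_6^8 + (2)·ω_6^10

X[2] = 2.0000+5.1962i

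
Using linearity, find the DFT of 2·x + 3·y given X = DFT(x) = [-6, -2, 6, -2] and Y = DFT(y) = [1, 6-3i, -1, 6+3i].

By linearity: DFT(2x + 3y) = 2·DFT(x) + 3·DFT(y)
= 2·[-6, -2, 6, -2] + 3·[1, 6-3i, -1, 6+3i]

Computing element-wise:
Z[0] = 2·(-6) + 3·(1) = -9
Z[1] = 2·(-2) + 3·(6-3i) = 14-9i
Z[2] = 2·(6) + 3·(-1) = 9
Z[3] = 2·(-2) + 3·(6+3i) = 14+9i

DFT(2x + 3y) = 2·X + 3·Y = [-9, 14-9i, 9, 14+9i]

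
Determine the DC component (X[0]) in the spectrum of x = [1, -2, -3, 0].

X[0] = Σ(n=0 to 3) x[n] · ω_4^0 = Σ x[n]
= (1) + (-2) + (-3) + (0)

X[0] = -4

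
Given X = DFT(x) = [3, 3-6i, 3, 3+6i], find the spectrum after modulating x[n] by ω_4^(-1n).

Modulation property: DFT(ω_4^(-1n)·x[n]) = X[(k-1) mod 4], so circularly shift X by 1 positions.

X[k-1] = [3+6i, 3, 3-6i, 3]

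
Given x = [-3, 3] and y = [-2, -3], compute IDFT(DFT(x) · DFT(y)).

(x ⊛ y)[n] = Σ(m=0 to 1) x[m] · y[(n-m) mod 2]

Computing each output sample:
(x ⊛ y)[0] = -3
(x ⊛ y)[1] = 3

x ⊛ y = [-3, 3]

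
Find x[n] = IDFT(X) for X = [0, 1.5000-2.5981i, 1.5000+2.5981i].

x[n] = (1/3) Σ(k=0 to 2) X[k] · e^(2πikn/3)

Computing each x[n]:
x[0] = 1
x[1] = 1
x[2] = -2

x = [1, 1, -2]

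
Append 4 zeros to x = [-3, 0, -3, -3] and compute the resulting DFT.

Original 4-point DFT: [-9, -3i, -3, 3i]
Zero-padded 8-point DFT provides frequency interpolation.

DFT_8([x, 0, ...]) = [-9, -0.8787+5.1213i, -3i, -5.1213-0.8787i, -3, -5.1213+0.8787i, 3i, -0.8787-5.1213i]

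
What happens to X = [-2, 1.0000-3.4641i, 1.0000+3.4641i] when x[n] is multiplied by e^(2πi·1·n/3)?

Modulation property: DFT(ω_3^(-1n)·x[n]) = X[(k-1) mod 3], so circularly shift X by 1 positions.

X[k-1] = [1.0000+3.4641i, -2, 1.0000-3.4641i]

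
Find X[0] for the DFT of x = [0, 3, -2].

X[0] = Σ(n=0 to 2) x[n] · ω_3^0 = Σ x[n]
= (0) + (3) + (-2)

X[0] = 1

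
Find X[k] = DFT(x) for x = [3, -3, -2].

X[k] = Σ(n=0 to 2) x[n] · ω_3^(nk)
where ω_3 = e^(-2πi/3)

Computing each X[k]:
X[0] = -2
X[1] = 5.5000+0.8660i
X[2] = 5.5000-0.8660i

X = [-2, 5.5000+0.8660i, 5.5000-0.8660i]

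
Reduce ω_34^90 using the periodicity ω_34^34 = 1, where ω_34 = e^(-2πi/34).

Since ω_34^34 = 1, powers reduce modulo 34.
90 mod 34 = 22
So ω_34^90 = ω_34^22 = e^(-2πi·22/34)

ω_34^90 = ω_34^22 = -0.6026+0.7980i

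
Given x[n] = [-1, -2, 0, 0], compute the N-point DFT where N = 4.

X[k] = Σ(n=0 to 3) x[n] · ω_4^(nk)
where ω_4 = e^(-2πi/4)

Computing each X[k]:
X[0] = -3
X[1] = -1+2i
X[2] = 1
X[3] = -1-2i

X = [-3, -1+2i, 1, -1-2i]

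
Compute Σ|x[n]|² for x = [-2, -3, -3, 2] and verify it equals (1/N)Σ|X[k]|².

Time domain:
Σ|x[n]|² = |-2|² + |-3|² + |-3|² + |2|² = 26.0000

Frequency domain:
(1/4)Σ|X[k]|² = (1/4)(|-6|² + |1+5i|² + |-4|² + |1-5i|²) = (1/4)·104.0000 = 26.0000

Both sides agree, confirming Parseval's theorem.

Σ|x[n]|² = (1/N)Σ|X[k]|² = 26.0000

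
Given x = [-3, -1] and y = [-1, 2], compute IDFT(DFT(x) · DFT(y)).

(x ⊛ y)[n] = Σ(m=0 to 1) x[m] · y[(n-m) mod 2]

Computing each output sample:
(x ⊛ y)[0] = 1
(x ⊛ y)[1] = -5

x ⊛ y = [1, -5]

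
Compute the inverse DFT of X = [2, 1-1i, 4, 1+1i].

x[n] = (1/4) Σ(k=0 to 3) X[k] · e^(2πikn/4)

Computing each x[n]:
x[0] = 2
x[1] = 0
x[2] = 1
x[3] = -1

x = [2, 0, 1, -1]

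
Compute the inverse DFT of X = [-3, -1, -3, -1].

x[n] = (1/4) Σ(k=0 to 3) X[k] · e^(2πikn/4)

Computing each x[n]:
x[0] = -2
x[1] = 0
x[2] = -1
x[3] = 0

x = [-2, 0, -1, 0]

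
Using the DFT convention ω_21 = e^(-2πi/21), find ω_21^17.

ω_21^17 = e^(-2πi·17/21)
= cos(-2π·17/21) + i·sin(-2π·17/21)
= cos(-34π/21) + i·sin(-34π/21)

ω_21^17 = cos(-34π/21) + i·sin(-34π/21) = 0.3653+0.9309i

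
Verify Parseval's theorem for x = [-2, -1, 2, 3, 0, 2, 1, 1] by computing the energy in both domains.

Time domain:
Σ|x[n]|² = |-2|² + |-1|² + |2|² + |3|² + |0|² + |2|² + |1|² + |1|² = 24.0000

Frequency domain:
(1/8)Σ|X[k]|² = (1/8)(|6|² + |-5.5355-0.2929i|² + |-5+3i|² + |1.5355+1.7071i|² + |-4|² + |1.5355-1.7071i|² + |-5-3i|² + |-5.5355+0.2929i|²) = (1/8)·192.0000 = 24.0000

Both sides agree, confirming Parseval's theorem.

Σ|x[n]|² = (1/N)Σ|X[k]|² = 24.0000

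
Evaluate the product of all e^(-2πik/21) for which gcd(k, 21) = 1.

The primitive 21st roots of unity are ω_21^k for k coprime to 21: k ∈ {1, 2, 4, 5, 8, 10, 11, 13, 16, 17, 19, 20}
Their product equals the constant term of the cyclotomic polynomial Φ_21(x) up to sign.
For n ≥ 3, the product of all primitive nth roots of unity is 1. (For n=1 it is 1; for n=2 it is -1.)

1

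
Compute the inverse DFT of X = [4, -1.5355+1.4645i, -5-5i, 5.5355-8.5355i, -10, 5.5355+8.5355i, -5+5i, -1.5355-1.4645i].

x[n] = (1/8) Σ(k=0 to 7) X[k] · e^(2πikn/8)

Computing each x[n]:
x[0] = -1
x[1] = 3
x[2] = -2
x[3] = 3
x[4] = -3
x[5] = 3
x[6] = 3
x[7] = -2

x = [-1, 3, -2, 3, -3, 3, 3, -2]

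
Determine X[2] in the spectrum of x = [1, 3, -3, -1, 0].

X[2] = Σ(n=0 to 4) x[n] · ω_5^(2n) where ω_5 = e^(-2πi/5)
= (1)·ω_5^0 + (3)·ω_5^2 + (-3)·ω_5^4 + (-1)·ω_5^6 + (0)·ω_5^8

X[2] = -2.6631-3.6655i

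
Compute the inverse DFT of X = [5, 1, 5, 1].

x[n] = (1/4) Σ(k=0 to 3) X[k] · e^(2πikn/4)

Computing each x[n]:
x[0] = 3
x[1] = 0
x[2] = 2
x[3] = 0

x = [3, 0, 2, 0]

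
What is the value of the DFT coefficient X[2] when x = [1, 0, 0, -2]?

X[2] = Σ(n=0 to 3) x[n] · ω_4^(2n) where ω_4 = e^(-2πi/4)
= (1)·ω_4^0 + (0)·ω_4^2 + (0)·ω_4^4 + (-2)·ω_4^6

X[2] = 3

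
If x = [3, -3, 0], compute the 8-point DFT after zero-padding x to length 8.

Original 3-point DFT: [0, 4.5000+2.5981i, 4.5000-2.5981i]
Zero-padded 8-point DFT provides frequency interpolation.

DFT_8([x, 0, ...]) = [0, 0.8787+2.1213i, 3+3i, 5.1213+2.1213i, 6, 5.1213-2.1213i, 3-3i, 0.8787-2.1213i]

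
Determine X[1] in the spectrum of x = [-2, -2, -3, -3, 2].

X[1] = Σ(n=0 to 4) x[n] · ω_5^(1n) where ω_5 = e^(-2πi/5)
= (-2)·ω_5^0 + (-2)·ω_5^1 + (-3)·ω_5^2 + (-3)·ω_5^3 + (2)·ω_5^4

X[1] = 2.8541+3.8042i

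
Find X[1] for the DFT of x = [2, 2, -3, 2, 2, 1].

X[1] = Σ(n=0 to 5) x[n] · ω_6^(1n) where ω_6 = e^(-2πi/6)
= (2)·ω_6^0 + (2)·ω_6^1 + (-3)·ω_6^2 + (2)·ω_6^3 + (2)·ω_6^4 + (1)·ω_6^5

X[1] = 2.0000+3.4641i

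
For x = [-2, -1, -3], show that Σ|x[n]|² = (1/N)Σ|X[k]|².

Time domain:
Σ|x[n]|² = |-2|² + |-1|² + |-3|² = 14.0000

Frequency domain:
(1/3)Σ|X[k]|² = (1/3)(|-6|² + |-1.7321i|² + |1.7321i|²) = (1/3)·42.0000 = 14.0000

Both sides agree, confirming Parseval's theorem.

Σ|x[n]|² = (1/N)Σ|X[k]|² = 14.0000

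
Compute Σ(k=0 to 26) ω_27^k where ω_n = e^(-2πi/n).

Sum of all nth roots of unity equals 0 for n > 1 (geometric series with r ≠ 1).

0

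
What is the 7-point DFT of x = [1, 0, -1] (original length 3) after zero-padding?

Original 3-point DFT: [0, 1.5000-0.8660i, 1.5000+0.8660i]
Zero-padded 7-point DFT provides frequency interpolation.

DFT_7([x, 0, ...]) = [0, 1.2225+0.9749i, 1.9010-0.4339i, 0.3765-0.7818i, 0.3765+0.7818i, 1.9010+0.4339i, 1.2225-0.9749i]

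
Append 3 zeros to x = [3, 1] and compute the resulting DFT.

Original 2-point DFT: [4, 2]
Zero-padded 5-point DFT provides frequency interpolation.

DFT_5([x, 0, ...]) = [4, 3.3090-0.9511i, 2.1910-0.5878i, 2.1910+0.5878i, 3.3090+0.9511i]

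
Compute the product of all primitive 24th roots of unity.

The primitive 24th roots of unity are ω_24^k for k coprime to 24: k ∈ {1, 5, 7, 11, 13, 17, 19, 23}
Their product equals the constant term of the cyclotomic polynomial Φ_24(x) up to sign.
For n ≥ 3, the product of all primitive nth roots of unity is 1. (For n=1 it is 1; for n=2 it is -1.)

1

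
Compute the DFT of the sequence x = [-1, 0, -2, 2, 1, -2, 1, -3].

X[k] = Σ(n=0 to 7) x[n] · ω_8^(nk)
where ω_8 = e^(-2πi/8)

Computing each X[k]:
X[0] = -4
X[1] = -4.1213-1.9497i
X[2] = 1+1i
X[3] = 0.1213-7.9497i
X[4] = 2
X[5] = 0.1213+7.9497i
X[6] = 1-1i
X[7] = -4.1213+1.9497i

X = [-4, -4.1213-1.9497i, 1+1i, 0.1213-7.9497i, 2, 0.1213+7.9497i, 1-1i, -4.1213+1.9497i]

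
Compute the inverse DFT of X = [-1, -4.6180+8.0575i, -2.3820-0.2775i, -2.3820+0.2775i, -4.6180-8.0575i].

x[n] = (1/5) Σ(k=0 to 4) X[k] · e^(2πikn/5)

Computing each x[n]:
x[0] = -3
x[1] = -3
x[2] = -1
x[3] = 3
x[4] = 3

x = [-3, -3, -1, 3, 3]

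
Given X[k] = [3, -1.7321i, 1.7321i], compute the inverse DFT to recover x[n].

x[n] = (1/3) Σ(k=0 to 2) X[k] · e^(2πikn/3)

Computing each x[n]:
x[0] = 1
x[1] = 2
x[2] = 0

x = [1, 2, 0]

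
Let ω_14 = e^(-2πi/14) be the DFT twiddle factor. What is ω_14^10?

ω_14^10 = e^(-2πi·10/14)
= cos(-2π·10/14) + i·sin(-2π·10/14)
= cos(-20π/14) + i·sin(-20π/14)

ω_14^10 = cos(-20π/14) + i·sin(-20π/14) = -0.2225+0.9749i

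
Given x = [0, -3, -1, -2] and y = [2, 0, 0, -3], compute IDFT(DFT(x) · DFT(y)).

(x ⊛ y)[n] = Σ(m=0 to 3) x[m] · y[(n-m) mod 4]

Computing each output sample:
(x ⊛ y)[0] = 9
(x ⊛ y)[1] = -3
(x ⊛ y)[2] = 4
(x ⊛ y)[3] = -4

x ⊛ y = [9, -3, 4, -4]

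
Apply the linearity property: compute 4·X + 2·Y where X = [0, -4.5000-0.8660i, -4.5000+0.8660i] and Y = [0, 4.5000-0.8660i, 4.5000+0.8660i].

By linearity: DFT(4x + 2y) = 4·DFT(x) + 2·DFT(y)
= 4·[0, -4.5000-0.8660i, -4.5000+0.8660i] + 2·[0, 4.5000-0.8660i, 4.5000+0.8660i]

Computing element-wise:
Z[0] = 4·(0) + 2·(0) = 0
Z[1] = 4·(-4.5000-0.8660i) + 2·(4.5000-0.8660i) = -9.0000-5.1960i
Z[2] = 4·(-4.5000+0.8660i) + 2·(4.5000+0.8660i) = -9.0000+5.1960i

DFT(4x + 2y) = 4·X + 2·Y = [0, -9.0000-5.1960i, -9.0000+5.1960i]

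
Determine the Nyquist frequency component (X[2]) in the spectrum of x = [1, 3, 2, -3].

X[2] = Σ(n=0 to 3) x[n] · ω_4^(2n) where ω_4 = e^(-2πi/4)
= (1)·ω_4^0 + (3)·ω_4^2 + (2)·ω_4^4 + (-3)·ω_4^6

X[2] = 3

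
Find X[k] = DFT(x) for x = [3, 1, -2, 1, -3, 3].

X[k] = Σ(n=0 to 5) x[n] · ω_6^(nk)
where ω_6 = e^(-2πi/6)

Computing each X[k]:
X[0] = 3
X[1] = 6.5000+0.8660i
X[2] = 4.5000+2.5981i
X[3] = -7
X[4] = 4.5000-2.5981i
X[5] = 6.5000-0.8660i

X = [3, 6.5000+0.8660i, 4.5000+2.5981i, -7, 4.5000-2.5981i, 6.5000-0.8660i]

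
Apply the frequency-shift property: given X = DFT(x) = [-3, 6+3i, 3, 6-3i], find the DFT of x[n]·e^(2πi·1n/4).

Modulation property: DFT(ω_4^(-1n)·x[n]) = X[(k-1) mod 4], so circularly shift X by 1 positions.

X[k-1] = [6-3i, -3, 6+3i, 3]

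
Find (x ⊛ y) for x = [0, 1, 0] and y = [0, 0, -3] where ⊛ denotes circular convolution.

(x ⊛ y)[n] = Σ(m=0 to 2) x[m] · y[(n-m) mod 3]

Computing each output sample:
(x ⊛ y)[0] = -3
(x ⊛ y)[1] = 0
(x ⊛ y)[2] = 0

x ⊛ y = [-3, 0, 0]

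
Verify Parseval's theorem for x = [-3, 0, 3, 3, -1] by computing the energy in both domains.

Time domain:
Σ|x[n]|² = |-3|² + |0|² + |3|² + |3|² + |-1|² = 28.0000

Frequency domain:
(1/5)Σ|X[k]|² = (1/5)(|2|² + |-8.1631-0.9511i|² + |-0.3369-0.5878i|² + |-0.3369+0.5878i|² + |-8.1631+0.9511i|²) = (1/5)·140.0000 = 28.0000

Both sides agree, confirming Parseval's theorem.

Σ|x[n]|² = (1/N)Σ|X[k]|² = 28.0000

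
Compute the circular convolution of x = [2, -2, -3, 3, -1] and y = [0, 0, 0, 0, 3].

(x ⊛ y)[n] = Σ(m=0 to 4) x[m] · y[(n-m) mod 5]

Computing each output sample:
(x ⊛ y)[0] = -6
(x ⊛ y)[1] = -9
(x ⊛ y)[2] = 9
(x ⊛ y)[3] = -3
(x ⊛ y)[4] = 6

x ⊛ y = [-6, -9, 9, -3, 6]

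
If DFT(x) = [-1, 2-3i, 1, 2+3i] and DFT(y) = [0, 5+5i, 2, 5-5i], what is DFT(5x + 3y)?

By linearity: DFT(5x + 3y) = 5·DFT(x) + 3·DFT(y)
= 5·[-1, 2-3i, 1, 2+3i] + 3·[0, 5+5i, 2, 5-5i]

Computing element-wise:
Z[0] = 5·(-1) + 3·(0) = -5
Z[1] = 5·(2-3i) + 3·(5+5i) = 25
Z[2] = 5·(1) + 3·(2) = 11
Z[3] = 5·(2+3i) + 3·(5-5i) = 25

DFT(5x + 3y) = 5·X + 3·Y = [-5, 25, 11, 25]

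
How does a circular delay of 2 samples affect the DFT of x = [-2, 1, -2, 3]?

Time shift by 2: X_shifted[k] = ω_4^(2k) · X[k]
Shifted x = [-2, 3, -2, 1]

DFT(x[n-2]) = [0, -2i, -8, 2i]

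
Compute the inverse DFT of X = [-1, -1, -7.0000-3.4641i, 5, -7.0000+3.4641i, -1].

x[n] = (1/6) Σ(k=0 to 5) X[k] · e^(2πikn/6)

Computing each x[n]:
x[0] = -2
x[1] = 1
x[2] = 1
x[3] = -3
x[4] = 3
x[5] = -1

x = [-2, 1, 1, -3, 3, -1]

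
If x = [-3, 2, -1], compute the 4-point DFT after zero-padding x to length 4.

Original 3-point DFT: [-2, -3.5000-2.5981i, -3.5000+2.5981i]
Zero-padded 4-point DFT provides frequency interpolation.

DFT_4([x, 0, ...]) = [-2, -2-2i, -6, -2+2i]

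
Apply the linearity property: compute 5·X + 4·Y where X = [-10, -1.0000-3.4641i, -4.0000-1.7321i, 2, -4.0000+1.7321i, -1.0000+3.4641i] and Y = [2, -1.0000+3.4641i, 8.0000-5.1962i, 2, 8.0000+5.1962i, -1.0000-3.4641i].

By linearity: DFT(5x + 4y) = 5·DFT(x) + 4·DFT(y)
= 5·[-10, -1.0000-3.4641i, -4.0000-1.7321i, 2, -4.0000+1.7321i, -1.0000+3.4641i] + 4·[2, -1.0000+3.4641i, 8.0000-5.1962i, 2, 8.0000+5.1962i, -1.0000-3.4641i]

Computing element-wise:
Z[0] = 5·(-10) + 4·(2) = -42
Z[1] = 5·(-1.0000-3.4641i) + 4·(-1.0000+3.4641i) = -9.0000-3.4641i
Z[2] = 5·(-4.0000-1.7321i) + 4·(8.0000-5.1962i) = 12.0000-29.4453i
Z[3] = 5·(2) + 4·(2) = 18
Z[4] = 5·(-4.0000+1.7321i) + 4·(8.0000+5.1962i) = 12.0000+29.4453i
Z[5] = 5·(-1.0000+3.4641i) + 4·(-1.0000-3.4641i) = -9.0000+3.4641i

DFT(5x + 4y) = 5·X + 4·Y = [-42, -9.0000-3.4641i, 12.0000-29.4453i, 18, 12.0000+29.4453i, -9.0000+3.4641i]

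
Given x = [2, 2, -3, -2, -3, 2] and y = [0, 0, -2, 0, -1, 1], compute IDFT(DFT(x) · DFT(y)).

(x ⊛ y)[n] = Σ(m=0 to 5) x[m] · y[(n-m) mod 6]

Computing each output sample:
(x ⊛ y)[0] = 11
(x ⊛ y)[1] = -5
(x ⊛ y)[2] = -3
(x ⊛ y)[3] = -9
(x ⊛ y)[4] = 6
(x ⊛ y)[5] = 4

x ⊛ y = [11, -5, -3, -9, 6, 4]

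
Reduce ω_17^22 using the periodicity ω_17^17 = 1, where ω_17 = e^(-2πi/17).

Since ω_17^17 = 1, powers reduce modulo 17.
22 mod 17 = 5
So ω_17^22 = ω_17^5 = e^(-2πi·5/17)

ω_17^22 = ω_17^5 = -0.2737-0.9618i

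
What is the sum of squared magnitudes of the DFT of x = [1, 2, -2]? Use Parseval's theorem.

Parseval: Σ|x[n]|² = (1/N)Σ|X[k]|², so Σ|X[k]|² = N·Σ|x[n]|² = 3·9.0000

Σ|X[k]|² = N·Σ|x[n]|² = 3·9.0000 = 27.0000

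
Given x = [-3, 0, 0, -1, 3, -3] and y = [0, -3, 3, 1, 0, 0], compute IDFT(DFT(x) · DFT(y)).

(x ⊛ y)[n] = Σ(m=0 to 5) x[m] · y[(n-m) mod 6]

Computing each output sample:
(x ⊛ y)[0] = 17
(x ⊛ y)[1] = 3
(x ⊛ y)[2] = -12
(x ⊛ y)[3] = -3
(x ⊛ y)[4] = 3
(x ⊛ y)[5] = -12

x ⊛ y = [17, 3, -12, -3, 3, -12]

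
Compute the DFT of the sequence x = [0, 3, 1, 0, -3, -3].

X[k] = Σ(n=0 to 5) x[n] · ω_6^(nk)
where ω_6 = e^(-2πi/6)

Computing each X[k]:
X[0] = -2
X[1] = 1.0000-8.6603i
X[2] = 1.0000-1.7321i
X[3] = -2
X[4] = 1.0000+1.7321i
X[5] = 1.0000+8.6603i

X = [-2, 1.0000-8.6603i, 1.0000-1.7321i, -2, 1.0000+1.7321i, 1.0000+8.6603i]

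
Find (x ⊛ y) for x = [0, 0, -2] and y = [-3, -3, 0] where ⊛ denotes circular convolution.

(x ⊛ y)[n] = Σ(m=0 to 2) x[m] · y[(n-m) mod 3]

Computing each output sample:
(x ⊛ y)[0] = 6
(x ⊛ y)[1] = 0
(x ⊛ y)[2] = 6

x ⊛ y = [6, 0, 6]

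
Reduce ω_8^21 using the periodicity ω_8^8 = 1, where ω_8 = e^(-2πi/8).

Since ω_8^8 = 1, powers reduce modulo 8.
21 mod 8 = 5
So ω_8^21 = ω_8^5 = e^(-2πi·5/8)

ω_8^21 = ω_8^5 = -0.7071+0.7071i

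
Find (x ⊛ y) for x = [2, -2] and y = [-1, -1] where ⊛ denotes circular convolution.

(x ⊛ y)[n] = Σ(m=0 to 1) x[m] · y[(n-m) mod 2]

Computing each output sample:
(x ⊛ y)[0] = 0
(x ⊛ y)[1] = 0

x ⊛ y = [0, 0]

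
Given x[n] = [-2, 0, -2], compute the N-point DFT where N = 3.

X[k] = Σ(n=0 to 2) x[n] · ω_3^(nk)
where ω_3 = e^(-2πi/3)

Computing each X[k]:
X[0] = -4
X[1] = -1.0000-1.7321i
X[2] = -1.0000+1.7321i

X = [-4, -1.0000-1.7321i, -1.0000+1.7321i]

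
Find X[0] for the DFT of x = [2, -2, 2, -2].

X[0] = Σ(n=0 to 3) x[n] · ω_4^0 = Σ x[n]
= (2) + (-2) + (2) + (-2)

X[0] = 0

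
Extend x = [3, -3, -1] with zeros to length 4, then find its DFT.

Original 3-point DFT: [-1, 5.0000+1.7321i, 5.0000-1.7321i]
Zero-padded 4-point DFT provides frequency interpolation.

DFT_4([x, 0, ...]) = [-1, 4+3i, 5, 4-3i]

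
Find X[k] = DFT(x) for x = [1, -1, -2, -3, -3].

X[k] = Σ(n=0 to 4) x[n] · ω_5^(nk)
where ω_5 = e^(-2πi/5)

Computing each X[k]:
X[0] = -8
X[1] = 3.8090-2.4899i
X[2] = 2.6910-0.2245i
X[3] = 2.6910+0.2245i
X[4] = 3.8090+2.4899i

X = [-8, 3.8090-2.4899i, 2.6910-0.2245i, 2.6910+0.2245i, 3.8090+2.4899i]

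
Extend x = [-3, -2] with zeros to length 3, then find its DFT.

Original 2-point DFT: [-5, -1]
Zero-padded 3-point DFT provides frequency interpolation.

DFT_3([x, 0, ...]) = [-5, -2.0000+1.7321i, -2.0000-1.7321i]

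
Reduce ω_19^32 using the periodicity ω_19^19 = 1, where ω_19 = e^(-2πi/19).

Since ω_19^19 = 1, powers reduce modulo 19.
32 mod 19 = 13
So ω_19^32 = ω_19^13 = e^(-2πi·13/19)

ω_19^32 = ω_19^13 = -0.4017+0.9158i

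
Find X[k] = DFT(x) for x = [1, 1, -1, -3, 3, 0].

X[k] = Σ(n=0 to 5) x[n] · ω_6^(nk)
where ω_6 = e^(-2πi/6)

Computing each X[k]:
X[0] = 1
X[1] = 3.5000+2.5981i
X[2] = -3.5000-4.3301i
X[3] = 5
X[4] = -3.5000+4.3301i
X[5] = 3.5000-2.5981i

X = [1, 3.5000+2.5981i, -3.5000-4.3301i, 5, -3.5000+4.3301i, 3.5000-2.5981i]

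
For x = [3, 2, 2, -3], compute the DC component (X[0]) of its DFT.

X[0] = Σ(n=0 to 3) x[n] · ω_4^0 = Σ x[n]
= (3) + (2) + (2) + (-3)

X[0] = 4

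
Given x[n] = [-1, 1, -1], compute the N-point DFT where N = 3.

X[k] = Σ(n=0 to 2) x[n] · ω_3^(nk)
where ω_3 = e^(-2πi/3)

Computing each X[k]:
X[0] = -1
X[1] = -1.0000-1.7321i
X[2] = -1.0000+1.7321i

X = [-1, -1.0000-1.7321i, -1.0000+1.7321i]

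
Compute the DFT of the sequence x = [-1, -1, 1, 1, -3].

X[k] = Σ(n=0 to 4) x[n] · ω_5^(nk)
where ω_5 = e^(-2πi/5)

Computing each X[k]:
X[0] = -3
X[1] = -3.8541-1.9021i
X[2] = 2.8541-1.1756i
X[3] = 2.8541+1.1756i
X[4] = -3.8541+1.9021i

X = [-3, -3.8541-1.9021i, 2.8541-1.1756i, 2.8541+1.1756i, -3.8541+1.9021i]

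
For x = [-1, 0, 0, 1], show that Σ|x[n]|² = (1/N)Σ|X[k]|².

Time domain:
Σ|x[n]|² = |-1|² + |0|² + |0|² + |1|² = 2.0000

Frequency domain:
(1/4)Σ|X[k]|² = (1/4)(|0|² + |-1+1i|² + |-2|² + |-1-1i|²) = (1/4)·8.0000 = 2.0000

Both sides agree, confirming Parseval's theorem.

Σ|x[n]|² = (1/N)Σ|X[k]|² = 2.0000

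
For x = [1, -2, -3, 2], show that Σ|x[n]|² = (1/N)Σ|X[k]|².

Time domain:
Σ|x[n]|² = |1|² + |-2|² + |-3|² + |2|² = 18.0000

Frequency domain:
(1/4)Σ|X[k]|² = (1/4)(|-2|² + |4+4i|² + |-2|² + |4-4i|²) = (1/4)·72.0000 = 18.0000

Both sides agree, confirming Parseval's theorem.

Σ|x[n]|² = (1/N)Σ|X[k]|² = 18.0000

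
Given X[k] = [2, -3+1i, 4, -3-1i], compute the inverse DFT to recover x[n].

x[n] = (1/4) Σ(k=0 to 3) X[k] · e^(2πikn/4)

Computing each x[n]:
x[0] = 0
x[1] = -1
x[2] = 3
x[3] = 0

x = [0, -1, 3, 0]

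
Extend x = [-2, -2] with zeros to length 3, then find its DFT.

Original 2-point DFT: [-4, 0]
Zero-padded 3-point DFT provides frequency interpolation.

DFT_3([x, 0, ...]) = [-4, -1.0000+1.7321i, -1.0000-1.7321i]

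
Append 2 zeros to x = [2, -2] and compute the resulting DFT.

Original 2-point DFT: [0, 4]
Zero-padded 4-point DFT provides frequency interpolation.

DFT_4([x, 0, ...]) = [0, 2+2i, 4, 2-2i]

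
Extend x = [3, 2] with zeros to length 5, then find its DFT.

Original 2-point DFT: [5, 1]
Zero-padded 5-point DFT provides frequency interpolation.

DFT_5([x, 0, ...]) = [5, 3.6180-1.9021i, 1.3820-1.1756i, 1.3820+1.1756i, 3.6180+1.9021i]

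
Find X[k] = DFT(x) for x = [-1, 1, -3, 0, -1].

X[k] = Σ(n=0 to 4) x[n] · ω_5^(nk)
where ω_5 = e^(-2πi/5)

Computing each X[k]:
X[0] = -4
X[1] = 1.4271-0.1388i
X[2] = -1.9271-4.0287i
X[3] = -1.9271+4.0287i
X[4] = 1.4271+0.1388i

X = [-4, 1.4271-0.1388i, -1.9271-4.0287i, -1.9271+4.0287i, 1.4271+0.1388i]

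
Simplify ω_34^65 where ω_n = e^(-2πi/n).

Since ω_34^34 = 1, powers reduce modulo 34.
65 mod 34 = 31
So ω_34^65 = ω_34^31 = e^(-2πi·31/34)

ω_34^65 = ω_34^31 = 0.8502+0.5264i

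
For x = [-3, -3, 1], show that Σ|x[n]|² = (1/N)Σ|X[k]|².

Time domain:
Σ|x[n]|² = |-3|² + |-3|² + |1|² = 19.0000

Frequency domain:
(1/3)Σ|X[k]|² = (1/3)(|-5|² + |-2.0000+3.4641i|² + |-2.0000-3.4641i|²) = (1/3)·57.0000 = 19.0000

Both sides agree, confirming Parseval's theorem.

Σ|x[n]|² = (1/N)Σ|X[k]|² = 19.0000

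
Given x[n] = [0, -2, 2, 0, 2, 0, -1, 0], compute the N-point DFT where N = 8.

X[k] = Σ(n=0 to 7) x[n] · ω_8^(nk)
where ω_8 = e^(-2πi/8)

Computing each X[k]:
X[0] = 1
X[1] = -3.4142-1.5858i
X[2] = 1+2i
X[3] = -0.5858+4.4142i
X[4] = 5
X[5] = -0.5858-4.4142i
X[6] = 1-2i
X[7] = -3.4142+1.5858i

X = [1, -3.4142-1.5858i, 1+2i, -0.5858+4.4142i, 5, -0.5858-4.4142i, 1-2i, -3.4142+1.5858i]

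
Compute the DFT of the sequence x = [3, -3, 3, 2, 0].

X[k] = Σ(n=0 to 4) x[n] · ω_5^(nk)
where ω_5 = e^(-2πi/5)

Computing each X[k]:
X[0] = 5
X[1] = -1.9721+2.2654i
X[2] = 6.9721+2.7144i
X[3] = 6.9721-2.7144i
X[4] = -1.9721-2.2654i

X = [5, -1.9721+2.2654i, 6.9721+2.7144i, 6.9721-2.7144i, -1.9721-2.2654i]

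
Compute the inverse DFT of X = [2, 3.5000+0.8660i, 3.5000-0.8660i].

x[n] = (1/3) Σ(k=0 to 2) X[k] · e^(2πikn/3)

Computing each x[n]:
x[0] = 3
x[1] = -1
x[2] = 0

x = [3, -1, 0]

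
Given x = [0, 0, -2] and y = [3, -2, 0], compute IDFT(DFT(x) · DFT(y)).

(x ⊛ y)[n] = Σ(m=0 to 2) x[m] · y[(n-m) mod 3]

Computing each output sample:
(x ⊛ y)[0] = 4
(x ⊛ y)[1] = 0
(x ⊛ y)[2] = -6

x ⊛ y = [4, 0, -6]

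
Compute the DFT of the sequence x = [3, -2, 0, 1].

X[k] = Σ(n=0 to 3) x[n] · ω_4^(nk)
where ω_4 = e^(-2πi/4)

Computing each X[k]:
X[0] = 2
X[1] = 3+3i
X[2] = 4
X[3] = 3-3i

X = [2, 3+3i, 4, 3-3i]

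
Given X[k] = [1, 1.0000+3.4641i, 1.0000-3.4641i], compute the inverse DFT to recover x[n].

x[n] = (1/3) Σ(k=0 to 2) X[k] · e^(2πikn/3)

Computing each x[n]:
x[0] = 1
x[1] = -2
x[2] = 2

x = [1, -2, 2]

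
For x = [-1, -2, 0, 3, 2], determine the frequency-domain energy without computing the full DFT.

Parseval: Σ|x[n]|² = (1/N)Σ|X[k]|², so Σ|X[k]|² = N·Σ|x[n]|² = 5·18.0000

Σ|X[k]|² = N·Σ|x[n]|² = 5·18.0000 = 90.0000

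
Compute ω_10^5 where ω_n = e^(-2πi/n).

ω_10^5 = e^(-2πi·5/10)
= cos(-2π·5/10) + i·sin(-2π·5/10)
= cos(-10π/10) + i·sin(-10π/10)

ω_10^5 = cos(-10π/10) + i·sin(-10π/10) = -1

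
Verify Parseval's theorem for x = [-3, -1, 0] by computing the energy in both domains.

Time domain:
Σ|x[n]|² = |-3|² + |-1|² + |0|² = 10.0000

Frequency domain:
(1/3)Σ|X[k]|² = (1/3)(|-4|² + |-2.5000+0.8660i|² + |-2.5000-0.8660i|²) = (1/3)·30.0000 = 10.0000

Both sides agree, confirming Parseval's theorem.

Σ|x[n]|² = (1/N)Σ|X[k]|² = 10.0000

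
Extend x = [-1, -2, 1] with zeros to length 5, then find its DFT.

Original 3-point DFT: [-2, -0.5000+2.5981i, -0.5000-2.5981i]
Zero-padded 5-point DFT provides frequency interpolation.

DFT_5([x, 0, ...]) = [-2, -2.4271+1.3143i, 0.9271+2.1266i, 0.9271-2.1266i, -2.4271-1.3143i]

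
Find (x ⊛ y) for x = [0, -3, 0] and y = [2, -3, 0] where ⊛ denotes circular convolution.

(x ⊛ y)[n] = Σ(m=0 to 2) x[m] · y[(n-m) mod 3]

Computing each output sample:
(x ⊛ y)[0] = 0
(x ⊛ y)[1] = -6
(x ⊛ y)[2] = 9

x ⊛ y = [0, -6, 9]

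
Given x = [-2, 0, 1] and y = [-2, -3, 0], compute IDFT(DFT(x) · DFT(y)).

(x ⊛ y)[n] = Σ(m=0 to 2) x[m] · y[(n-m) mod 3]

Computing each output sample:
(x ⊛ y)[0] = 1
(x ⊛ y)[1] = 6
(x ⊛ y)[2] = -2

x ⊛ y = [1, 6, -2]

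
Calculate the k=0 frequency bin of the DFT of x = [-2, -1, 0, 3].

X[0] = Σ(n=0 to 3) x[n] · ω_4^0 = Σ x[n]
= (-2) + (-1) + (0) + (3)

X[0] = 0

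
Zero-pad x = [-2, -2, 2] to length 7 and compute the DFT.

Original 3-point DFT: [-2, -2.0000+3.4641i, -2.0000-3.4641i]
Zero-padded 7-point DFT provides frequency interpolation.

DFT_7([x, 0, ...]) = [-2, -3.6920-0.3862i, -3.3569+2.8176i, 1.0489+2.4314i, 1.0489-2.4314i, -3.3569-2.8176i, -3.6920+0.3862i]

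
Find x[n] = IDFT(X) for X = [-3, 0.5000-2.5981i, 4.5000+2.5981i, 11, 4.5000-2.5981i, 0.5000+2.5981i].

x[n] = (1/6) Σ(k=0 to 5) X[k] · e^(2πikn/6)

Computing each x[n]:
x[0] = 3
x[1] = -3
x[2] = 2
x[3] = -1
x[4] = -1
x[5] = -3

x = [3, -3, 2, -1, -1, -3]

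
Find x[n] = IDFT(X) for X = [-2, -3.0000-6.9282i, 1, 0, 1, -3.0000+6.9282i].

x[n] = (1/6) Σ(k=0 to 5) X[k] · e^(2πikn/6)

Computing each x[n]:
x[0] = -1
x[1] = 1
x[2] = 2
x[3] = 1
x[4] = -2
x[5] = -3

x = [-1, 1, 2, 1, -2, -3]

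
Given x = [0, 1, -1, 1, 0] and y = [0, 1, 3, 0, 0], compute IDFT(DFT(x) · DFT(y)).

(x ⊛ y)[n] = Σ(m=0 to 4) x[m] · y[(n-m) mod 5]

Computing each output sample:
(x ⊛ y)[0] = 3
(x ⊛ y)[1] = 0
(x ⊛ y)[2] = 1
(x ⊛ y)[3] = 2
(x ⊛ y)[4] = -2

x ⊛ y = [3, 0, 1, 2, -2]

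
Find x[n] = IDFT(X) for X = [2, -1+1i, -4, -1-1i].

x[n] = (1/4) Σ(k=0 to 3) X[k] · e^(2πikn/4)

Computing each x[n]:
x[0] = -1
x[1] = 1
x[2] = 0
x[3] = 2

x = [-1, 1, 0, 2]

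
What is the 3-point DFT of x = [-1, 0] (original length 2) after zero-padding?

Original 2-point DFT: [-1, -1]
Zero-padded 3-point DFT provides frequency interpolation.

DFT_3([x, 0, ...]) = [-1, -1, -1]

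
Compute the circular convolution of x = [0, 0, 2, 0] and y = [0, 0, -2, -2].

(x ⊛ y)[n] = Σ(m=0 to 3) x[m] · y[(n-m) mod 4]

Computing each output sample:
(x ⊛ y)[0] = -4
(x ⊛ y)[1] = -4
(x ⊛ y)[2] = 0
(x ⊛ y)[3] = 0

x ⊛ y = [-4, -4, 0, 0]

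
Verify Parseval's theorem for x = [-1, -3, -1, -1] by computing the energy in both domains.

Time domain:
Σ|x[n]|² = |-1|² + |-3|² + |-1|² + |-1|² = 12.0000

Frequency domain:
(1/4)Σ|X[k]|² = (1/4)(|-6|² + |2i|² + |2|² + |-2i|²) = (1/4)·48.0000 = 12.0000

Both sides agree, confirming Parseval's theorem.

Σ|x[n]|² = (1/N)Σ|X[k]|² = 12.0000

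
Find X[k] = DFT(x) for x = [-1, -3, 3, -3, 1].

X[k] = Σ(n=0 to 4) x[n] · ω_5^(nk)
where ω_5 = e^(-2πi/5)

Computing each X[k]:
X[0] = -3
X[1] = -1.6180+0.2775i
X[2] = 0.6180+8.0575i
X[3] = 0.6180-8.0575i
X[4] = -1.6180-0.2775i

X = [-3, -1.6180+0.2775i, 0.6180+8.0575i, 0.6180-8.0575i, -1.6180-0.2775i]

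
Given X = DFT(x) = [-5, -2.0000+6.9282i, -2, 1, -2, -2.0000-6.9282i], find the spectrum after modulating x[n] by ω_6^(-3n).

Modulation property: DFT(ω_6^(-3n)·x[n]) = X[(k-3) mod 6], so circularly shift X by 3 positions.

X[k-3] = [1, -2, -2.0000-6.9282i, -5, -2.0000+6.9282i, -2]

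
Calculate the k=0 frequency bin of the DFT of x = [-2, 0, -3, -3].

X[0] = Σ(n=0 to 3) x[n] · ω_4^0 = Σ x[n]
= (-2) + (0) + (-3) + (-3)

X[0] = -8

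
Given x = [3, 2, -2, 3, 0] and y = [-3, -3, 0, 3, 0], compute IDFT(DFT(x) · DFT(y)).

(x ⊛ y)[n] = Σ(m=0 to 4) x[m] · y[(n-m) mod 5]

Computing each output sample:
(x ⊛ y)[0] = -15
(x ⊛ y)[1] = -6
(x ⊛ y)[2] = 0
(x ⊛ y)[3] = 6
(x ⊛ y)[4] = -3

x ⊛ y = [-15, -6, 0, 6, -3]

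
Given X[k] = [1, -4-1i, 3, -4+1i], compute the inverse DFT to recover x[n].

x[n] = (1/4) Σ(k=0 to 3) X[k] · e^(2πikn/4)

Computing each x[n]:
x[0] = -1
x[1] = 0
x[2] = 3
x[3] = -1

x = [-1, 0, 3, -1]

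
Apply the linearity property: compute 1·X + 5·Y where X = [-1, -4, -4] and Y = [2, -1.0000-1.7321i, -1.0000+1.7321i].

By linearity: DFT(1x + 5y) = 1·DFT(x) + 5·DFT(y)
= 1·[-1, -4, -4] + 5·[2, -1.0000-1.7321i, -1.0000+1.7321i]

Computing element-wise:
Z[0] = 1·(-1) + 5·(2) = 9
Z[1] = 1·(-4) + 5·(-1.0000-1.7321i) = -9.0000-8.6605i
Z[2] = 1·(-4) + 5·(-1.0000+1.7321i) = -9.0000+8.6605i

DFT(1x + 5y) = 1·X + 5·Y = [9, -9.0000-8.6605i, -9.0000+8.6605i]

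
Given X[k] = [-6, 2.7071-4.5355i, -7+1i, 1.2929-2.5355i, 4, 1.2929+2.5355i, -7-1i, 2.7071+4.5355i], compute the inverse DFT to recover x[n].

x[n] = (1/8) Σ(k=0 to 7) X[k] · e^(2πikn/8)

Computing each x[n]:
x[0] = -1
x[1] = 0
x[2] = 2
x[3] = 0
x[4] = -3
x[5] = -3
x[6] = 1
x[7] = -2

x = [-1, 0, 2, 0, -3, -3, 1, -2]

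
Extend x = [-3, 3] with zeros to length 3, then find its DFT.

Original 2-point DFT: [0, -6]
Zero-padded 3-point DFT provides frequency interpolation.

DFT_3([x, 0, ...]) = [0, -4.5000-2.5981i, -4.5000+2.5981i]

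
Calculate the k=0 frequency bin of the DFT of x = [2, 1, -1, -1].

X[0] = Σ(n=0 to 3) x[n] · ω_4^0 = Σ x[n]
= (2) + (1) + (-1) + (-1)

X[0] = 1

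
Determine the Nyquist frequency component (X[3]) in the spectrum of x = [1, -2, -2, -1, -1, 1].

X[3] = Σ(n=0 to 5) x[n] · ω_6^(3n) where ω_6 = e^(-2πi/6)
= (1)·ω_6^0 + (-2)·ω_6^3 + (-2)·ω_6^6 + (-1)·ω_6^9 + (-1)·ω_6^12 + (1)·ω_6^15

X[3] = 0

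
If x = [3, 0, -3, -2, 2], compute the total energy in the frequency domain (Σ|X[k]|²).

Parseval: Σ|x[n]|² = (1/N)Σ|X[k]|², so Σ|X[k]|² = N·Σ|x[n]|² = 5·26.0000

Σ|X[k]|² = N·Σ|x[n]|² = 5·26.0000 = 130.0000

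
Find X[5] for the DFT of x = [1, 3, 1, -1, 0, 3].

X[5] = Σ(n=0 to 5) x[n] · ω_6^(5n) where ω_6 = e^(-2πi/6)
= (1)·ω_6^0 + (3)·ω_6^5 + (1)·ω_6^10 + (-1)·ω_6^15 + (0)·ω_6^20 + (3)·ω_6^25

X[5] = 4.5000+0.8660i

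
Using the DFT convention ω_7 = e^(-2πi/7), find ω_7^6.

ω_7^6 = e^(-2πi·6/7)
= cos(-2π·6/7) + i·sin(-2π·6/7)
= cos(-12π/7) + i·sin(-12π/7)

ω_7^6 = cos(-12π/7) + i·sin(-12π/7) = 0.6235+0.7818i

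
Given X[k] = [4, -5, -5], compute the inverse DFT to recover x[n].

x[n] = (1/3) Σ(k=0 to 2) X[k] · e^(2πikn/3)

Computing each x[n]:
x[0] = -2
x[1] = 3
x[2] = 3

x = [-2, 3, 3]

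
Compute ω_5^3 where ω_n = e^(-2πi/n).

ω_5^3 = e^(-2πi·3/5)
= cos(-2π·3/5) + i·sin(-2π·3/5)
= cos(-6π/5) + i·sin(-6π/5)

ω_5^3 = cos(-6π/5) + i·sin(-6π/5) = -0.8090+0.5878i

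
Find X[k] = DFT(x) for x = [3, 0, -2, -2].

X[k] = Σ(n=0 to 3) x[n] · ω_4^(nk)
where ω_4 = e^(-2πi/4)

Computing each X[k]:
X[0] = -1
X[1] = 5-2i
X[2] = 3
X[3] = 5+2i

X = [-1, 5-2i, 3, 5+2i]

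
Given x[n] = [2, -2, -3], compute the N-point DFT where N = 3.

X[k] = Σ(n=0 to 2) x[n] · ω_3^(nk)
where ω_3 = e^(-2πi/3)

Computing each X[k]:
X[0] = -3
X[1] = 4.5000-0.8660i
X[2] = 4.5000+0.8660i

X = [-3, 4.5000-0.8660i, 4.5000+0.8660i]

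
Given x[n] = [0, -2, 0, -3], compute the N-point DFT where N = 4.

X[k] = Σ(n=0 to 3) x[n] · ω_4^(nk)
where ω_4 = e^(-2πi/4)

Computing each X[k]:
X[0] = -5
X[1] = -1i
X[2] = 5
X[3] = 1i

X = [-5, -1i, 5, 1i]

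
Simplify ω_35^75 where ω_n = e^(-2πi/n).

Since ω_35^35 = 1, powers reduce modulo 35.
75 mod 35 = 5
So ω_35^75 = ω_35^5 = e^(-2πi·5/35)

ω_35^75 = ω_35^5 = 0.6235-0.7818i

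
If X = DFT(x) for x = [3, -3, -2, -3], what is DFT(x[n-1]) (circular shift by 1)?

Time shift by 1: X_shifted[k] = ω_4^(1k) · X[k]
Shifted x = [-3, 3, -3, -2]

DFT(x[n-1]) = [-5, -5i, -7, 5i]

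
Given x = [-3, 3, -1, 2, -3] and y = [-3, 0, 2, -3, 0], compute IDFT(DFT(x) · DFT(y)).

(x ⊛ y)[n] = Σ(m=0 to 4) x[m] · y[(n-m) mod 5]

Computing each output sample:
(x ⊛ y)[0] = 16
(x ⊛ y)[1] = -21
(x ⊛ y)[2] = 6
(x ⊛ y)[3] = 9
(x ⊛ y)[4] = -2

x ⊛ y = [16, -21, 6, 9, -2]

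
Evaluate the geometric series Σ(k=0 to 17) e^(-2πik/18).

Sum of all nth roots of unity equals 0 for n > 1 (geometric series with r ≠ 1).

0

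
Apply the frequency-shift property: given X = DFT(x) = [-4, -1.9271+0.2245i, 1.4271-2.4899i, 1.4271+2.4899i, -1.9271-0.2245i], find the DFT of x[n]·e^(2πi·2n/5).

Modulation property: DFT(ω_5^(-2n)·x[n]) = X[(k-2) mod 5], so circularly shift X by 2 positions.

X[k-2] = [1.4271+2.4899i, -1.9271-0.2245i, -4, -1.9271+0.2245i, 1.4271-2.4899i]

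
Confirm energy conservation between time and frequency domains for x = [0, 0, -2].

Time domain:
Σ|x[n]|² = |0|² + |0|² + |-2|² = 4.0000

Frequency domain:
(1/3)Σ|X[k]|² = (1/3)(|-2|² + |1.0000-1.7321i|² + |1.0000+1.7321i|²) = (1/3)·12.0000 = 4.0000

Both sides agree, confirming Parseval's theorem.

Σ|x[n]|² = (1/N)Σ|X[k]|² = 4.0000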